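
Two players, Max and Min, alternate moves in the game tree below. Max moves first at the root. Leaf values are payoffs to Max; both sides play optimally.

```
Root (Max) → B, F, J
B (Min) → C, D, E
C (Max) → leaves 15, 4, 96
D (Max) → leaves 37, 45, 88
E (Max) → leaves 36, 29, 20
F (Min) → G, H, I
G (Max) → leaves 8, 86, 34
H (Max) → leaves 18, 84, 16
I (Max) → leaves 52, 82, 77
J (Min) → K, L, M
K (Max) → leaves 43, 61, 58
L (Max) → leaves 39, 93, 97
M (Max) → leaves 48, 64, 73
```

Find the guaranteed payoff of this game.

C (Max): max(15, 4, 96) = 96
D (Max): max(37, 45, 88) = 88
E (Max): max(36, 29, 20) = 36
B (Min): min(96, 88, 36) = 36
G (Max): max(8, 86, 34) = 86
H (Max): max(18, 84, 16) = 84
I (Max): max(52, 82, 77) = 82
F (Min): min(86, 84, 82) = 82
K (Max): max(43, 61, 58) = 61
L (Max): max(39, 93, 97) = 97
M (Max): max(48, 64, 73) = 73
J (Min): min(61, 97, 73) = 61
Root (Max): max(36, 82, 61) = 82

82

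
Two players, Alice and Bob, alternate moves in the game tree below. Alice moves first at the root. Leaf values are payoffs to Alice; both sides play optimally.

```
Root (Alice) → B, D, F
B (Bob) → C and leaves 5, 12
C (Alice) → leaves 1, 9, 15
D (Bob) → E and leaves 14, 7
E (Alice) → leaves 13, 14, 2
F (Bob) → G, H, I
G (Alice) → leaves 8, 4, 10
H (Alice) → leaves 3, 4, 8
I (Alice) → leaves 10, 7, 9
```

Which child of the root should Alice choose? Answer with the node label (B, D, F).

F

C (Alice): max(1, 9, 15) = 15
B (Bob): min(15, 5, 12) = 5
E (Alice): max(13, 14, 2) = 14
D (Bob): min(14, 14, 7) = 7
G (Alice): max(8, 4, 10) = 10
H (Alice): max(3, 4, 8) = 8
I (Alice): max(10, 7, 9) = 10
F (Bob): min(10, 8, 10) = 8
Root (Alice): max(5, 7, 8) = 8
Alice picks the child with the highest value: F (value 8).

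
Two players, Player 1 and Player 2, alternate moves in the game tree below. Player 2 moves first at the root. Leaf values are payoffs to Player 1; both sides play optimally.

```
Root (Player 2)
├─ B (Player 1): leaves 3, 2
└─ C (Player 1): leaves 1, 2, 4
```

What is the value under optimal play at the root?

B (Player 1): max(3, 2) = 3
C (Player 1): max(1, 2, 4) = 4
Root (Player 2): min(3, 4) = 3

3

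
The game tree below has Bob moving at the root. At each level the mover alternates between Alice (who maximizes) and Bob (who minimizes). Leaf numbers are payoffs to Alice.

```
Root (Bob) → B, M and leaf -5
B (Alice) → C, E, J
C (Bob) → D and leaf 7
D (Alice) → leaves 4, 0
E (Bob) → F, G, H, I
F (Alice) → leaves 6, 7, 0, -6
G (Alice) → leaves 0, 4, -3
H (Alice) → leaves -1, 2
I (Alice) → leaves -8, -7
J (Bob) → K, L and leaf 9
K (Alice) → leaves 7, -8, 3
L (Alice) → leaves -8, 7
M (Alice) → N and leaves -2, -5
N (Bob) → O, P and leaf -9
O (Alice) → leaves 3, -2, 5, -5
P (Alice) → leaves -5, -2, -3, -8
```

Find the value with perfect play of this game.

D (Alice): max(4, 0) = 4
C (Bob): min(4, 7) = 4
F (Alice): max(6, 7, 0, -6) = 7
G (Alice): max(0, 4, -3) = 4
H (Alice): max(-1, 2) = 2
I (Alice): max(-8, -7) = -7
E (Bob): min(7, 4, 2, -7) = -7
K (Alice): max(7, -8, 3) = 7
L (Alice): max(-8, 7) = 7
J (Bob): min(7, 7, 9) = 7
B (Alice): max(4, -7, 7) = 7
O (Alice): max(3, -2, 5, -5) = 5
P (Alice): max(-5, -2, -3, -8) = -2
N (Bob): min(5, -2, -9) = -9
M (Alice): max(-9, -2, -5) = -2
Root (Bob): min(7, -2, -5) = -5

-5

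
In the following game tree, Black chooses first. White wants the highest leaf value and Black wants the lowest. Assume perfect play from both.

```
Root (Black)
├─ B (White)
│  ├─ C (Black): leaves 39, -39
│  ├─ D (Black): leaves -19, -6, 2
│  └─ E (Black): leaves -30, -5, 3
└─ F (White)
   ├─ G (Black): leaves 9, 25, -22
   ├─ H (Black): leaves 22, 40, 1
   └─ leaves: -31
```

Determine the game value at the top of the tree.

C (Black): min(39, -39) = -39
D (Black): min(-19, -6, 2) = -19
E (Black): min(-30, -5, 3) = -30
B (White): max(-39, -19, -30) = -19
G (Black): min(9, 25, -22) = -22
H (Black): min(22, 40, 1) = 1
F (White): max(-22, 1, -31) = 1
Root (Black): min(-19, 1) = -19

-19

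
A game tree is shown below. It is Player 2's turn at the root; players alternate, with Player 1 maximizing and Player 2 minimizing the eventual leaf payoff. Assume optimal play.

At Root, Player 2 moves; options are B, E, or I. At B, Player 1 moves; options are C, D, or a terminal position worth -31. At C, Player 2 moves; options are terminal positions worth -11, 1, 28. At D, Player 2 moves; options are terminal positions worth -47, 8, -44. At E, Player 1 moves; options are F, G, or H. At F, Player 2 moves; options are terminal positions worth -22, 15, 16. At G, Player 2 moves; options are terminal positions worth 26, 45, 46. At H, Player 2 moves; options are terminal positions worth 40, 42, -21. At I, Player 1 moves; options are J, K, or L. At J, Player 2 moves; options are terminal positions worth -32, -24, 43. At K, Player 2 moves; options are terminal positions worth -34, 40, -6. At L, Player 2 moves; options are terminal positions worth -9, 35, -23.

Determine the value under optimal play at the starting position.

-23

C (Player 2): min(-11, 1, 28) = -11
D (Player 2): min(-47, 8, -44) = -47
B (Player 1): max(-11, -47, -31) = -11
F (Player 2): min(-22, 15, 16) = -22
G (Player 2): min(26, 45, 46) = 26
H (Player 2): min(40, 42, -21) = -21
E (Player 1): max(-22, 26, -21) = 26
J (Player 2): min(-32, -24, 43) = -32
K (Player 2): min(-34, 40, -6) = -34
L (Player 2): min(-9, 35, -23) = -23
I (Player 1): max(-32, -34, -23) = -23
Root (Player 2): min(-11, 26, -23) = -23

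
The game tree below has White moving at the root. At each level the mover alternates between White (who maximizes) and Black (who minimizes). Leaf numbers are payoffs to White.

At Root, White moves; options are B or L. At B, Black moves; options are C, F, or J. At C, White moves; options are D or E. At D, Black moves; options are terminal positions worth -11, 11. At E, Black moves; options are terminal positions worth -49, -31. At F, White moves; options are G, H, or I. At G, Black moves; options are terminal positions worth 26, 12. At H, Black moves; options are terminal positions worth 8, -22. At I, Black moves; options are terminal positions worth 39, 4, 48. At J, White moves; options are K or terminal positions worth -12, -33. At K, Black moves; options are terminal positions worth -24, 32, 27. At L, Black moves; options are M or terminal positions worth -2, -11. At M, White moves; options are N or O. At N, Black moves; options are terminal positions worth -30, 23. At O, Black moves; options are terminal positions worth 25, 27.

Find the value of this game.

D (Black): min(-11, 11) = -11
E (Black): min(-49, -31) = -49
C (White): max(-11, -49) = -11
G (Black): min(26, 12) = 12
H (Black): min(8, -22) = -22
I (Black): min(39, 4, 48) = 4
F (White): max(12, -22, 4) = 12
K (Black): min(-24, 32, 27) = -24
J (White): max(-24, -12, -33) = -12
B (Black): min(-11, 12, -12) = -12
N (Black): min(-30, 23) = -30
O (Black): min(25, 27) = 25
M (White): max(-30, 25) = 25
L (Black): min(25, -2, -11) = -11
Root (White): max(-12, -11) = -11

-11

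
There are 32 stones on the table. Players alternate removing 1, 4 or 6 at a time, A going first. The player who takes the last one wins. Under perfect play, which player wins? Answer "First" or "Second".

Second

Mark each pile size as W (mover wins) or L (mover loses):
i:   0  1  2  3  4  5  6  7  8  9 10 11 12 13 14 15 16 17 18 19 20 21 22 23 24 25 26 27 28 29 30 31 32
     L  W  L  W  W  L  W  L  W  W  L  W  L  W  W  L  W  L  W  W  L  W  L  W  W  L  W  L  W  W  L  W  L
Position 32 is L, so the second player wins.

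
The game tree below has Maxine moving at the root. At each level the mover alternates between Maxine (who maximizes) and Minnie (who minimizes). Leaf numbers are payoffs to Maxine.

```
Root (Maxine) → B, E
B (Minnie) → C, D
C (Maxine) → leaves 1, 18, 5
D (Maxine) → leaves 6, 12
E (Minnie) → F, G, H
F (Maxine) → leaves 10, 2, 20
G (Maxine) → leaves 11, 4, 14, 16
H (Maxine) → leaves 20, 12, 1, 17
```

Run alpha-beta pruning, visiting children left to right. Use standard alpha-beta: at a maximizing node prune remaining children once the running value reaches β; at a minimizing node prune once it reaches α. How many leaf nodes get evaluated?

13

C [α=-∞,β=+∞]: v=18
D [α=-∞,β=18]: v=12
B [α=-∞,β=+∞]: v=12
F [α=12,β=+∞]: v=20
G [α=12,β=20]: v=16
H [α=12,β=16]: v=20 after child 1 ≥ β → β-cutoff, skip 3
E [α=12,β=+∞]: v=16
Root [α=-∞,β=+∞]: v=16
Leaves evaluated: 13 of 16.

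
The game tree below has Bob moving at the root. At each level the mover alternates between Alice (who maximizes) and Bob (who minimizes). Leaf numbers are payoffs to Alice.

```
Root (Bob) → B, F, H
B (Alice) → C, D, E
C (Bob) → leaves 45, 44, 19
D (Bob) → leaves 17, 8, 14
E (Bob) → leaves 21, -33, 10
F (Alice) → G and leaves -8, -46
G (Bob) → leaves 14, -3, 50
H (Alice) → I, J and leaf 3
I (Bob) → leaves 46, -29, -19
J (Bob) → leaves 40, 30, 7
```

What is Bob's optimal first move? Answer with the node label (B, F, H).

C (Bob): min(45, 44, 19) = 19
D (Bob): min(17, 8, 14) = 8
E (Bob): min(21, -33, 10) = -33
B (Alice): max(19, 8, -33) = 19
G (Bob): min(14, -3, 50) = -3
F (Alice): max(-3, -8, -46) = -3
I (Bob): min(46, -29, -19) = -29
J (Bob): min(40, 30, 7) = 7
H (Alice): max(-29, 7, 3) = 7
Root (Bob): min(19, -3, 7) = -3
Bob picks the child with the lowest value: F (value -3).

F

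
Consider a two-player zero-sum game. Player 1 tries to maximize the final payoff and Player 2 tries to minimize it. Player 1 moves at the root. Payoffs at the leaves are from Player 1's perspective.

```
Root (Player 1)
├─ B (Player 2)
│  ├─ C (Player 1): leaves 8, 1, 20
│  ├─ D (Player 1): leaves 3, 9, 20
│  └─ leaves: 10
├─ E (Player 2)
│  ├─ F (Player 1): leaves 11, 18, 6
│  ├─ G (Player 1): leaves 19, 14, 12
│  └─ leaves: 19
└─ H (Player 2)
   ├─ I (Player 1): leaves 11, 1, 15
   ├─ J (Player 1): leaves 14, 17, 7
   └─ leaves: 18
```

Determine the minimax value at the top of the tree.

C (Player 1): max(8, 1, 20) = 20
D (Player 1): max(3, 9, 20) = 20
B (Player 2): min(20, 20, 10) = 10
F (Player 1): max(11, 18, 6) = 18
G (Player 1): max(19, 14, 12) = 19
E (Player 2): min(18, 19, 19) = 18
I (Player 1): max(11, 1, 15) = 15
J (Player 1): max(14, 17, 7) = 17
H (Player 2): min(15, 17, 18) = 15
Root (Player 1): max(10, 18, 15) = 18

18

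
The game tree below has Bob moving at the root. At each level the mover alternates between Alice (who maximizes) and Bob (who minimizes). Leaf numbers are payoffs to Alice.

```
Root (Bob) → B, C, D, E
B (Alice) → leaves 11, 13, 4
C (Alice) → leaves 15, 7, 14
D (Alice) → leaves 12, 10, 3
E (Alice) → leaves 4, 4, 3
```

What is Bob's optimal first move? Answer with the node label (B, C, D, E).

B (Alice): max(11, 13, 4) = 13
C (Alice): max(15, 7, 14) = 15
D (Alice): max(12, 10, 3) = 12
E (Alice): max(4, 4, 3) = 4
Root (Bob): min(13, 15, 12, 4) = 4
Bob picks the child with the lowest value: E (value 4).

E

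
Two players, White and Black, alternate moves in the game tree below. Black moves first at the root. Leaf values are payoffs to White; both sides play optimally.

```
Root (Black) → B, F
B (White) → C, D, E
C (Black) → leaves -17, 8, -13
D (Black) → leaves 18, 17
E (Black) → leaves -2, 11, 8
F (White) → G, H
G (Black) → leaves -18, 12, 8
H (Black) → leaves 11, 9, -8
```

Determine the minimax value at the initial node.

C (Black): min(-17, 8, -13) = -17
D (Black): min(18, 17) = 17
E (Black): min(-2, 11, 8) = -2
B (White): max(-17, 17, -2) = 17
G (Black): min(-18, 12, 8) = -18
H (Black): min(11, 9, -8) = -8
F (White): max(-18, -8) = -8
Root (Black): min(17, -8) = -8

-8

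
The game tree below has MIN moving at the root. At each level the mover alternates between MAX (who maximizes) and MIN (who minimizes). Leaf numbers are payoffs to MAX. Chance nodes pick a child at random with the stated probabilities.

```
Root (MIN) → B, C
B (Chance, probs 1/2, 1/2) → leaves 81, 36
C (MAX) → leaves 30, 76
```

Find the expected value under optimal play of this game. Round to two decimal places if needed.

58.5

B (Chance): 1/2·81 + 1/2·36 = 58.5
C (MAX): max(30, 76) = 76
Root (MIN): min(58.5, 76) = 58.5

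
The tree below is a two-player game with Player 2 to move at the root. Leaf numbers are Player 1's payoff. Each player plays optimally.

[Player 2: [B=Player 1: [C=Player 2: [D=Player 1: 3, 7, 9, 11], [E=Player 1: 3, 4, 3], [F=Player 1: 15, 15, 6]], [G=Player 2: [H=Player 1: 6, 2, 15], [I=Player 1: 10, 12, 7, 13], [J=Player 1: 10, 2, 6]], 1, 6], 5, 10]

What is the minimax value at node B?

D: max(3, 7, 9, 11) = 11
E: max(3, 4, 3) = 4
F: max(15, 15, 6) = 15
C: min(11, 4, 15) = 4
H: max(6, 2, 15) = 15
I: max(10, 12, 7, 13) = 13
J: max(10, 2, 6) = 10
G: min(15, 13, 10) = 10
B: max(4, 10, 1, 6) = 10

10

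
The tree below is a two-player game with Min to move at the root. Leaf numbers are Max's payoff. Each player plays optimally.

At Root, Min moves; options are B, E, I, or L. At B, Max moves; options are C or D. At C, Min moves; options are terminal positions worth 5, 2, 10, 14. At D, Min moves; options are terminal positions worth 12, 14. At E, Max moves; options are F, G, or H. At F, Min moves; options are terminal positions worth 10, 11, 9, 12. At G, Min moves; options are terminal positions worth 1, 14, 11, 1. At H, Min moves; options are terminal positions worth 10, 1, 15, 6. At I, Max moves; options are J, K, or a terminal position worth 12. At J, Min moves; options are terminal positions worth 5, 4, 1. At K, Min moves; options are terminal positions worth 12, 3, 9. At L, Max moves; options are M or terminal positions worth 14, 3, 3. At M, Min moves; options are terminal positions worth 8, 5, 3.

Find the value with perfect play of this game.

C (Min): min(5, 2, 10, 14) = 2
D (Min): min(12, 14) = 12
B (Max): max(2, 12) = 12
F (Min): min(10, 11, 9, 12) = 9
G (Min): min(1, 14, 11, 1) = 1
H (Min): min(10, 1, 15, 6) = 1
E (Max): max(9, 1, 1) = 9
J (Min): min(5, 4, 1) = 1
K (Min): min(12, 3, 9) = 3
I (Max): max(1, 3, 12) = 12
M (Min): min(8, 5, 3) = 3
L (Max): max(3, 14, 3, 3) = 14
Root (Min): min(12, 9, 12, 14) = 9

9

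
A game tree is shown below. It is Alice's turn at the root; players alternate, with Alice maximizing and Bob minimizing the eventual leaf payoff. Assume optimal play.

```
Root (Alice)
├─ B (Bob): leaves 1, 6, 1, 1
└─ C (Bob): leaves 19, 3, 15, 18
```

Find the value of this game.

B (Bob): min(1, 6, 1, 1) = 1
C (Bob): min(19, 3, 15, 18) = 3
Root (Alice): max(1, 3) = 3

3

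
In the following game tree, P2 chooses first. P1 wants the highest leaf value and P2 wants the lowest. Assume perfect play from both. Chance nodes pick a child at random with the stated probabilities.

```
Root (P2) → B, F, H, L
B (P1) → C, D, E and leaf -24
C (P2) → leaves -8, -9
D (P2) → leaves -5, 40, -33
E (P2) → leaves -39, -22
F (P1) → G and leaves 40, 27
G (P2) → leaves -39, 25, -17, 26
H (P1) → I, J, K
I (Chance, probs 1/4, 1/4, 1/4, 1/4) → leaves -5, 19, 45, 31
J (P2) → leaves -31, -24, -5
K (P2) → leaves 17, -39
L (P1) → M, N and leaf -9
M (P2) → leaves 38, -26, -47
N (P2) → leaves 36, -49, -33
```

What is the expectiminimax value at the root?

C (P2): min(-8, -9) = -9
D (P2): min(-5, 40, -33) = -33
E (P2): min(-39, -22) = -39
B (P1): max(-9, -33, -39, -24) = -9
G (P2): min(-39, 25, -17, 26) = -39
F (P1): max(-39, 40, 27) = 40
I (Chance): 1/4·-5 + 1/4·19 + 1/4·45 + 1/4·31 = 22.5
J (P2): min(-31, -24, -5) = -31
K (P2): min(17, -39) = -39
H (P1): max(22.5, -31, -39) = 22.5
M (P2): min(38, -26, -47) = -47
N (P2): min(36, -49, -33) = -49
L (P1): max(-47, -49, -9) = -9
Root (P2): min(-9, 40, 22.5, -9) = -9

-9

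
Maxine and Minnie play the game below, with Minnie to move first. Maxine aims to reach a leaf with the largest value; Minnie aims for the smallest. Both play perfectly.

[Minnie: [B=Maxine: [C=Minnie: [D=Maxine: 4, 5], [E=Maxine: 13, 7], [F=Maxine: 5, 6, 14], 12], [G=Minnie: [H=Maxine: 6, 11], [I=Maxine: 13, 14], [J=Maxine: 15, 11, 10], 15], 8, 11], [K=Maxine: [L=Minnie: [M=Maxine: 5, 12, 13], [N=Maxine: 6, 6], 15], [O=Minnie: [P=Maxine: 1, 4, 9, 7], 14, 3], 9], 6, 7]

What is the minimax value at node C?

5

D: max(4, 5) = 5
E: max(13, 7) = 13
F: max(5, 6, 14) = 14
C: min(5, 13, 14, 12) = 5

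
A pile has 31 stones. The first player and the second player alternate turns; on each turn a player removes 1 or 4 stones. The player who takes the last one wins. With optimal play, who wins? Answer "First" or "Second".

First

i:   0  1  2  3  4  5  6  7  8  9 10 11 12 13 14 15 16 17 18 19 20 21 22 23 24 25 26 27 28 29 30 31
     L  W  L  W  W  L  W  L  W  W  L  W  L  W  W  L  W  L  W  W  L  W  L  W  W  L  W  L  W  W  L  W
Position 31 is W, so the first player wins.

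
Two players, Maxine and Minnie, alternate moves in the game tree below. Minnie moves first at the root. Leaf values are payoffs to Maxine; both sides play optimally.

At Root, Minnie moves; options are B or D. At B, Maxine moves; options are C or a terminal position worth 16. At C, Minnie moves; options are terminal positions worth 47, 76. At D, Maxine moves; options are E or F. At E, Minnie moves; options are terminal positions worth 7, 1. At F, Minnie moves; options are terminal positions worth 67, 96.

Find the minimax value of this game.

47

C (Minnie): min(47, 76) = 47
B (Maxine): max(47, 16) = 47
E (Minnie): min(7, 1) = 1
F (Minnie): min(67, 96) = 67
D (Maxine): max(1, 67) = 67
Root (Minnie): min(47, 67) = 47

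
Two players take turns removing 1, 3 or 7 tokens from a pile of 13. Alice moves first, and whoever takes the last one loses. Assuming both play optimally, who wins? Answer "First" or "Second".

Second

Positions where the player to move wins (W) vs loses (L):
i:   0  1  2  3  4  5  6  7  8  9 10 11 12 13
     W  L  W  L  W  L  W  L  W  L  W  L  W  L
Position 13 is L, so the second player wins.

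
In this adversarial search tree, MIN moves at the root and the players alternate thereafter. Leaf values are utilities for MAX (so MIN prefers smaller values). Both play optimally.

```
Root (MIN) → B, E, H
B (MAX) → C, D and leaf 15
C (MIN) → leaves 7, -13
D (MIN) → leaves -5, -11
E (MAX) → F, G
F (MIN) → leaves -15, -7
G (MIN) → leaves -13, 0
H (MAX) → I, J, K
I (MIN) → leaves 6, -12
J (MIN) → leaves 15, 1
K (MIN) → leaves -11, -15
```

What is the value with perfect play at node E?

F: min(-15, -7) = -15
G: min(-13, 0) = -13
E: max(-15, -13) = -13

-13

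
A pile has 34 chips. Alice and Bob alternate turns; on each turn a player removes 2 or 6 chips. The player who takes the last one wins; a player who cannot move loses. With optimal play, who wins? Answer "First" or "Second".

First

Compute winning (W) and losing (L) positions by backward induction:
i:   0  1  2  3  4  5  6  7  8  9 10 11 12 13 14 15 16 17 18 19 20 21 22 23 24 25 26 27 28 29 30 31 32 33 34
     L  L  W  W  L  L  W  W  L  L  W  W  L  L  W  W  L  L  W  W  L  L  W  W  L  L  W  W  L  L  W  W  L  L  W
Position 34 is W, so the first player wins.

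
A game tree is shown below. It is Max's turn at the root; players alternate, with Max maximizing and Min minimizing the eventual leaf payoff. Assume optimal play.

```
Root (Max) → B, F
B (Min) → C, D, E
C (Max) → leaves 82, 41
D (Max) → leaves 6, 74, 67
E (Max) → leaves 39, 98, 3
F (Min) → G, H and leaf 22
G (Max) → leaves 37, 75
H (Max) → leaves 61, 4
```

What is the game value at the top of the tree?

C (Max): max(82, 41) = 82
D (Max): max(6, 74, 67) = 74
E (Max): max(39, 98, 3) = 98
B (Min): min(82, 74, 98) = 74
G (Max): max(37, 75) = 75
H (Max): max(61, 4) = 61
F (Min): min(75, 61, 22) = 22
Root (Max): max(74, 22) = 74

74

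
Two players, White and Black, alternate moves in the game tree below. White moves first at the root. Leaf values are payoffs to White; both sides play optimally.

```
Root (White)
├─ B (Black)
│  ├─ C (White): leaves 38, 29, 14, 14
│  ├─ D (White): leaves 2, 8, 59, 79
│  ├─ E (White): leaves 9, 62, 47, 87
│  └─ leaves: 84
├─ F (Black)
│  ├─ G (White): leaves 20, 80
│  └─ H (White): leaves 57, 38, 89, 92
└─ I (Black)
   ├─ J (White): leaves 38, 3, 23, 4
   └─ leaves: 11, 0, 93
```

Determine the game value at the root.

80

C (White): max(38, 29, 14, 14) = 38
D (White): max(2, 8, 59, 79) = 79
E (White): max(9, 62, 47, 87) = 87
B (Black): min(38, 79, 87, 84) = 38
G (White): max(20, 80) = 80
H (White): max(57, 38, 89, 92) = 92
F (Black): min(80, 92) = 80
J (White): max(38, 3, 23, 4) = 38
I (Black): min(38, 11, 0, 93) = 0
Root (White): max(38, 80, 0) = 80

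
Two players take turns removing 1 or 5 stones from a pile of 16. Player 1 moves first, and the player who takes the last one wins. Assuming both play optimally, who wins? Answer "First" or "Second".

Second

Compute winning (W) and losing (L) positions by backward induction:
i:   0  1  2  3  4  5  6  7  8  9 10 11 12 13 14 15 16
     L  W  L  W  L  W  L  W  L  W  L  W  L  W  L  W  L
Position 16 is L, so the second player wins.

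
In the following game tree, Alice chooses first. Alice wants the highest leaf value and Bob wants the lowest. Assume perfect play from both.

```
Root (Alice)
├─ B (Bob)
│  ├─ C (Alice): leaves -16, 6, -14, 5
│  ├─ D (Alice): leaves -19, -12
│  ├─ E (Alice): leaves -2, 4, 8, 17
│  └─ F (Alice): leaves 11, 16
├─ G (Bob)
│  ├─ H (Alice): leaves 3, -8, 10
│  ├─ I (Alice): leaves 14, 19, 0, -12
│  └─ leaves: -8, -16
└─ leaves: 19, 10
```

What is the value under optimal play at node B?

C: max(-16, 6, -14, 5) = 6
D: max(-19, -12) = -12
E: max(-2, 4, 8, 17) = 17
F: max(11, 16) = 16
B: min(6, -12, 17, 16) = -12

-12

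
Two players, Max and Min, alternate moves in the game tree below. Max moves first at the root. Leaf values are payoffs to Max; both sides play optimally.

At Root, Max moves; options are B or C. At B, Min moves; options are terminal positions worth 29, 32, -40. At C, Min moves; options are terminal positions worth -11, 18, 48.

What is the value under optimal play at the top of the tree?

B (Min): min(29, 32, -40) = -40
C (Min): min(-11, 18, 48) = -11
Root (Max): max(-40, -11) = -11

-11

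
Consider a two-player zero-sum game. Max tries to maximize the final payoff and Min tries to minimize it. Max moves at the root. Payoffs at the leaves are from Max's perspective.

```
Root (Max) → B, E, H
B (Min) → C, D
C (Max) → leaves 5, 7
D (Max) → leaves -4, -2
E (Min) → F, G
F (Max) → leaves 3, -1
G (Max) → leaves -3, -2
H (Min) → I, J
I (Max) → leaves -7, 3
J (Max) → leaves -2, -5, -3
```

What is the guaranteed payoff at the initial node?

C (Max): max(5, 7) = 7
D (Max): max(-4, -2) = -2
B (Min): min(7, -2) = -2
F (Max): max(3, -1) = 3
G (Max): max(-3, -2) = -2
E (Min): min(3, -2) = -2
I (Max): max(-7, 3) = 3
J (Max): max(-2, -5, -3) = -2
H (Min): min(3, -2) = -2
Root (Max): max(-2, -2, -2) = -2

-2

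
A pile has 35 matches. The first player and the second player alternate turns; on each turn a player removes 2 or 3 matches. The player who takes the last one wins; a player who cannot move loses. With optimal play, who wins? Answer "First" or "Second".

W/L table (W = player to move can force a win):
i:   0  1  2  3  4  5  6  7  8  9 10 11 12 13 14 15 16 17 18 19 20 21 22 23 24 25 26 27 28 29 30 31 32 33 34 35
     L  L  W  W  W  L  L  W  W  W  L  L  W  W  W  L  L  W  W  W  L  L  W  W  W  L  L  W  W  W  L  L  W  W  W  L
Position 35 is L, so the second player wins.

Second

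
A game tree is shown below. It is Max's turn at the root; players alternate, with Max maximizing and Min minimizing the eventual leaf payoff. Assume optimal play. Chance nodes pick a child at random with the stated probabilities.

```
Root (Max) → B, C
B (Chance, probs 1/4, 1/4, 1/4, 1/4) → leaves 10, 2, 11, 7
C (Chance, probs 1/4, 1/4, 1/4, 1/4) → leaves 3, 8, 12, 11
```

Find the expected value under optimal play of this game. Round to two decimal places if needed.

8.5

B (Chance): 1/4·10 + 1/4·2 + 1/4·11 + 1/4·7 = 7.5
C (Chance): 1/4·3 + 1/4·8 + 1/4·12 + 1/4·11 = 8.5
Root (Max): max(7.5, 8.5) = 8.5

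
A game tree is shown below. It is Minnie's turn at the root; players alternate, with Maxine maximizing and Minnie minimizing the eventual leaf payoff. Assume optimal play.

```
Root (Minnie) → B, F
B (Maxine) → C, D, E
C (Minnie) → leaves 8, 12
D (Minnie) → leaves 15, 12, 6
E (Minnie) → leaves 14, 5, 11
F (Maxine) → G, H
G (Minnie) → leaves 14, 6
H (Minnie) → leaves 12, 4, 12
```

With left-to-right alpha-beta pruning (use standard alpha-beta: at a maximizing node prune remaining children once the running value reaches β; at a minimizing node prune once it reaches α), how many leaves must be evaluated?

11

C [α=-∞,β=+∞]: v=8
D [α=8,β=+∞]: v=6
E [α=8,β=+∞]: v=5 after child 2 ≤ α → α-cutoff, skip 1
B [α=-∞,β=+∞]: v=8
G [α=-∞,β=8]: v=6
H [α=6,β=8]: v=4 after child 2 ≤ α → α-cutoff, skip 1
F [α=-∞,β=8]: v=6
Root [α=-∞,β=+∞]: v=6
Leaves evaluated: 11 of 13.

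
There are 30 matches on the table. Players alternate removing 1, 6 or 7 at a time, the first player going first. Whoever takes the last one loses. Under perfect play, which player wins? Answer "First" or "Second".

First

Mark each pile size as W (mover wins) or L (mover loses):
i:   0  1  2  3  4  5  6  7  8  9 10 11 12 13 14 15 16 17 18 19 20 21 22 23 24 25 26 27 28 29 30
     W  L  W  L  W  L  W  W  W  W  W  W  W  L  W  L  W  L  W  W  W  W  W  W  W  L  W  L  W  L  W
Position 30 is W, so the first player wins.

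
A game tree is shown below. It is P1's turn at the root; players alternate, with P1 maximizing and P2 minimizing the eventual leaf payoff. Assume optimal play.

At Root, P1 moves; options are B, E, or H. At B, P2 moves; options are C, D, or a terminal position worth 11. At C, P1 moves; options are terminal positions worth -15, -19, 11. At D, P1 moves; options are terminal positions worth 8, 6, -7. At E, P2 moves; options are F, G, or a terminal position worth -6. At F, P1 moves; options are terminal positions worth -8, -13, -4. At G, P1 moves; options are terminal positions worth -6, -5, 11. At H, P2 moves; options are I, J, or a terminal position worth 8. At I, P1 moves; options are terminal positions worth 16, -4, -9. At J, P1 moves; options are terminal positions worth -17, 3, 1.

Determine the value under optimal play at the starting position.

8

C (P1): max(-15, -19, 11) = 11
D (P1): max(8, 6, -7) = 8
B (P2): min(11, 8, 11) = 8
F (P1): max(-8, -13, -4) = -4
G (P1): max(-6, -5, 11) = 11
E (P2): min(-4, 11, -6) = -6
I (P1): max(16, -4, -9) = 16
J (P1): max(-17, 3, 1) = 3
H (P2): min(16, 3, 8) = 3
Root (P1): max(8, -6, 3) = 8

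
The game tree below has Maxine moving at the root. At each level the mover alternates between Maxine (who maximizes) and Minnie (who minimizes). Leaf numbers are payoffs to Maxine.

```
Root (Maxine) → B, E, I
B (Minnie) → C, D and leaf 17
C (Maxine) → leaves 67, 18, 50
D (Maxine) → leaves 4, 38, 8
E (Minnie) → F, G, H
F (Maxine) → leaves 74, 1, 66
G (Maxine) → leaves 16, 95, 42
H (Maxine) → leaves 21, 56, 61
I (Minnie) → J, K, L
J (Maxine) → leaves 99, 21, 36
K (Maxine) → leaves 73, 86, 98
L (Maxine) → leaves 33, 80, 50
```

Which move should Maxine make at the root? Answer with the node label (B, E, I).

I

C (Maxine): max(67, 18, 50) = 67
D (Maxine): max(4, 38, 8) = 38
B (Minnie): min(67, 38, 17) = 17
F (Maxine): max(74, 1, 66) = 74
G (Maxine): max(16, 95, 42) = 95
H (Maxine): max(21, 56, 61) = 61
E (Minnie): min(74, 95, 61) = 61
J (Maxine): max(99, 21, 36) = 99
K (Maxine): max(73, 86, 98) = 98
L (Maxine): max(33, 80, 50) = 80
I (Minnie): min(99, 98, 80) = 80
Root (Maxine): max(17, 61, 80) = 80
Maxine picks the child with the highest value: I (value 80).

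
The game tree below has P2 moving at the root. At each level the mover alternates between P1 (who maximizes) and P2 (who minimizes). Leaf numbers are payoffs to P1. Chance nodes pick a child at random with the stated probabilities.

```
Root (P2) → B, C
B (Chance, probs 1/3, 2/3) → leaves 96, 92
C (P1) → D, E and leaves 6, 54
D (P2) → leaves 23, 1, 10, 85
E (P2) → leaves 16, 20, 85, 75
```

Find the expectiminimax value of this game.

54

B (Chance): 1/3·96 + 2/3·92 = 93.33
D (P2): min(23, 1, 10, 85) = 1
E (P2): min(16, 20, 85, 75) = 16
C (P1): max(1, 16, 6, 54) = 54
Root (P2): min(93.33, 54) = 54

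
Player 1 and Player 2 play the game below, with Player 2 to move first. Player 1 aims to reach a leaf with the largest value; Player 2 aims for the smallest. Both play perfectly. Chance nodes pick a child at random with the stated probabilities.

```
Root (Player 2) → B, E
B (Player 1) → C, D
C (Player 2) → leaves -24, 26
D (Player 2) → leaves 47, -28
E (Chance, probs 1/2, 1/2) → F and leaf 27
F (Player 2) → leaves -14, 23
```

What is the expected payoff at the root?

C (Player 2): min(-24, 26) = -24
D (Player 2): min(47, -28) = -28
B (Player 1): max(-24, -28) = -24
F (Player 2): min(-14, 23) = -14
E (Chance): 1/2·-14 + 1/2·27 = 6.5
Root (Player 2): min(-24, 6.5) = -24

-24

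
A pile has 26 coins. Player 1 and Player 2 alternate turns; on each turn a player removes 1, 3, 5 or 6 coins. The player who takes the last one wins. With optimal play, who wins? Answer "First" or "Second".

Second

Mark each pile size as W (mover wins) or L (mover loses):
i:   0  1  2  3  4  5  6  7  8  9 10 11 12 13 14 15 16 17 18 19 20 21 22 23 24 25 26
     L  W  L  W  L  W  W  W  W  W  W  L  W  L  W  L  W  W  W  W  W  W  L  W  L  W  L
Position 26 is L, so the second player wins.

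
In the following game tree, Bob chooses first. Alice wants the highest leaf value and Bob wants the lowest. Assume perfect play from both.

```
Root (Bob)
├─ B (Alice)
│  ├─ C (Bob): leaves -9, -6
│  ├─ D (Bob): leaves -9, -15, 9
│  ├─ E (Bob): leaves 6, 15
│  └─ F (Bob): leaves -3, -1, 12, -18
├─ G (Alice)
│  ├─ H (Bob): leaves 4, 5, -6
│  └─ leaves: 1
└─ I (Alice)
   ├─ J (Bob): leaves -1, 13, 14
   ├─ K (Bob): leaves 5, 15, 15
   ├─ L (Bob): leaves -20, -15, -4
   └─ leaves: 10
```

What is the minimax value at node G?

1

H: min(4, 5, -6) = -6
G: max(-6, 1) = 1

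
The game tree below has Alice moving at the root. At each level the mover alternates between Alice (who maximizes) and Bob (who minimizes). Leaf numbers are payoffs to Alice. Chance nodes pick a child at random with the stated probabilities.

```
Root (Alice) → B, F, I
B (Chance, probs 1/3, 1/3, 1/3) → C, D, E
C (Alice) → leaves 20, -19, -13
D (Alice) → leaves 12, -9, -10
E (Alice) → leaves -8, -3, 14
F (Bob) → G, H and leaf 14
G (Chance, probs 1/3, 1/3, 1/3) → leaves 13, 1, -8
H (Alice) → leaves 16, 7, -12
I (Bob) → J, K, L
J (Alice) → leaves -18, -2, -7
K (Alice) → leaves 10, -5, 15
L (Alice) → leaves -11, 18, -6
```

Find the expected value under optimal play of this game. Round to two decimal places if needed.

15.33

C (Alice): max(20, -19, -13) = 20
D (Alice): max(12, -9, -10) = 12
E (Alice): max(-8, -3, 14) = 14
B (Chance): 1/3·20 + 1/3·12 + 1/3·14 = 15.33
G (Chance): 1/3·13 + 1/3·1 + 1/3·-8 = 2
H (Alice): max(16, 7, -12) = 16
F (Bob): min(2, 16, 14) = 2
J (Alice): max(-18, -2, -7) = -2
K (Alice): max(10, -5, 15) = 15
L (Alice): max(-11, 18, -6) = 18
I (Bob): min(-2, 15, 18) = -2
Root (Alice): max(15.33, 2, -2) = 15.33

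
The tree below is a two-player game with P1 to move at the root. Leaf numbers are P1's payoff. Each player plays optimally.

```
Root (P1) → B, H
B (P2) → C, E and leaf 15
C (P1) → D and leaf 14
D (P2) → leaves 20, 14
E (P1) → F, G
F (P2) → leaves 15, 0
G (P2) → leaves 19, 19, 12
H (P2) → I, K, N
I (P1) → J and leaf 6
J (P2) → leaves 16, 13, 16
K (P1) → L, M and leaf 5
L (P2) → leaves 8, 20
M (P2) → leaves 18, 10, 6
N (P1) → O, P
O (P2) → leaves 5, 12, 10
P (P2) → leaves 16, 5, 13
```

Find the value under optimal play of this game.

12

D (P2): min(20, 14) = 14
C (P1): max(14, 14) = 14
F (P2): min(15, 0) = 0
G (P2): min(19, 19, 12) = 12
E (P1): max(0, 12) = 12
B (P2): min(14, 12, 15) = 12
J (P2): min(16, 13, 16) = 13
I (P1): max(13, 6) = 13
L (P2): min(8, 20) = 8
M (P2): min(18, 10, 6) = 6
K (P1): max(8, 6, 5) = 8
O (P2): min(5, 12, 10) = 5
P (P2): min(16, 5, 13) = 5
N (P1): max(5, 5) = 5
H (P2): min(13, 8, 5) = 5
Root (P1): max(12, 5) = 12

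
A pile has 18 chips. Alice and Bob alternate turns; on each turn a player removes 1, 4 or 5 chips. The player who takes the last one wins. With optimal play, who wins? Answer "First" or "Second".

Second

Mark each pile size as W (mover wins) or L (mover loses):
i:   0  1  2  3  4  5  6  7  8  9 10 11 12 13 14 15 16 17 18
     L  W  L  W  W  W  W  W  L  W  L  W  W  W  W  W  L  W  L
Position 18 is L, so the second player wins.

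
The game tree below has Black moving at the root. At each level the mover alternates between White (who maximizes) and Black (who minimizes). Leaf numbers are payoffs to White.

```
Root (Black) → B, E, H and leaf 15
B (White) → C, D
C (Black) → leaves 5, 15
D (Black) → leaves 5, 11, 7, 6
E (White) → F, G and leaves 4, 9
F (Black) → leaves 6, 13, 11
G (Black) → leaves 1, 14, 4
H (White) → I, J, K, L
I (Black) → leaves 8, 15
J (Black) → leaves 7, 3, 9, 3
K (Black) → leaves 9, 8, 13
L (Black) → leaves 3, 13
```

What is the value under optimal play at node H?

I: min(8, 15) = 8
J: min(7, 3, 9, 3) = 3
K: min(9, 8, 13) = 8
L: min(3, 13) = 3
H: max(8, 3, 8, 3) = 8

8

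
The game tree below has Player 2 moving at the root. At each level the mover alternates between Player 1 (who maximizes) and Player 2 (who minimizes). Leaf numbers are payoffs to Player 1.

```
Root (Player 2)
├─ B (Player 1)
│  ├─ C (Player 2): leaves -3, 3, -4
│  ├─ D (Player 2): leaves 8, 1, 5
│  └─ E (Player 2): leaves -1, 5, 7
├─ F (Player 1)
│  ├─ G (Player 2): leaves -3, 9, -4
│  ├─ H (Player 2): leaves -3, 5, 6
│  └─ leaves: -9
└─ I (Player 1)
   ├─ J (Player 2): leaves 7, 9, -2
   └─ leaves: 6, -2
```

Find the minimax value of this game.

-3

C (Player 2): min(-3, 3, -4) = -4
D (Player 2): min(8, 1, 5) = 1
E (Player 2): min(-1, 5, 7) = -1
B (Player 1): max(-4, 1, -1) = 1
G (Player 2): min(-3, 9, -4) = -4
H (Player 2): min(-3, 5, 6) = -3
F (Player 1): max(-4, -3, -9) = -3
J (Player 2): min(7, 9, -2) = -2
I (Player 1): max(-2, 6, -2) = 6
Root (Player 2): min(1, -3, 6) = -3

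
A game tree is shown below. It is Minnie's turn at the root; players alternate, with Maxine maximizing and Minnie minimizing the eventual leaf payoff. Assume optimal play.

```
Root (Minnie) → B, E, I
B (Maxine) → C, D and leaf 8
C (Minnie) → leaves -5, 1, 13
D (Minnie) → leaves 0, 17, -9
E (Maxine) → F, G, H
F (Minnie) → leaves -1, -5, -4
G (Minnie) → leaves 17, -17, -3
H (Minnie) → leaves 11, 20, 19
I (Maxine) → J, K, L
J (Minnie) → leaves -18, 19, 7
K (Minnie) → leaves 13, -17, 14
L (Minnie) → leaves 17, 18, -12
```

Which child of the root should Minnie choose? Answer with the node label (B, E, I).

C (Minnie): min(-5, 1, 13) = -5
D (Minnie): min(0, 17, -9) = -9
B (Maxine): max(-5, -9, 8) = 8
F (Minnie): min(-1, -5, -4) = -5
G (Minnie): min(17, -17, -3) = -17
H (Minnie): min(11, 20, 19) = 11
E (Maxine): max(-5, -17, 11) = 11
J (Minnie): min(-18, 19, 7) = -18
K (Minnie): min(13, -17, 14) = -17
L (Minnie): min(17, 18, -12) = -12
I (Maxine): max(-18, -17, -12) = -12
Root (Minnie): min(8, 11, -12) = -12
Minnie picks the child with the lowest value: I (value -12).

I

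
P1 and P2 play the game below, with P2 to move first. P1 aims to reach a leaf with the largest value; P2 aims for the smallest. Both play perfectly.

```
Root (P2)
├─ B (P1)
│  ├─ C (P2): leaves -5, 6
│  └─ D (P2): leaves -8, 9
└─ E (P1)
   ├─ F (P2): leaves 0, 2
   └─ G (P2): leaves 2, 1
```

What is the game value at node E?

F: min(0, 2) = 0
G: min(2, 1) = 1
E: max(0, 1) = 1

1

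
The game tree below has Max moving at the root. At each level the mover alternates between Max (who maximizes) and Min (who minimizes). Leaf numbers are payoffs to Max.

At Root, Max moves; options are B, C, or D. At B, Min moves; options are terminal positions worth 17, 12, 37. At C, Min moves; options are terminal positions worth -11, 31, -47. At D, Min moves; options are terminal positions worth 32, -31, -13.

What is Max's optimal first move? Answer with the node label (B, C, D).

B

B (Min): min(17, 12, 37) = 12
C (Min): min(-11, 31, -47) = -47
D (Min): min(32, -31, -13) = -31
Root (Max): max(12, -47, -31) = 12
Max picks the child with the highest value: B (value 12).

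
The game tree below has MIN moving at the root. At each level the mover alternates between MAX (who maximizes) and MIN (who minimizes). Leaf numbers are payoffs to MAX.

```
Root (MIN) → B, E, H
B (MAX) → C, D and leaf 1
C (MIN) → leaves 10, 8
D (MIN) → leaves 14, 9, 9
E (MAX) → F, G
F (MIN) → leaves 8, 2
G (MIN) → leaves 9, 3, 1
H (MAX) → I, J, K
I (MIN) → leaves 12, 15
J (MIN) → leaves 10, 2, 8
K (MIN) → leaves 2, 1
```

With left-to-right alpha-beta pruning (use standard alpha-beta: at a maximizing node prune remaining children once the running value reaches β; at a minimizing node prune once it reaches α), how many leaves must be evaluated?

C [α=-∞,β=+∞]: v=8
D [α=8,β=+∞]: v=9
B [α=-∞,β=+∞]: v=9
F [α=-∞,β=9]: v=2
G [α=2,β=9]: v=1
E [α=-∞,β=9]: v=2
I [α=-∞,β=2]: v=12
H [α=-∞,β=2]: v=12 after child 1 ≥ β → β-cutoff, skip 2
Root [α=-∞,β=+∞]: v=2
Leaves evaluated: 13 of 18.

13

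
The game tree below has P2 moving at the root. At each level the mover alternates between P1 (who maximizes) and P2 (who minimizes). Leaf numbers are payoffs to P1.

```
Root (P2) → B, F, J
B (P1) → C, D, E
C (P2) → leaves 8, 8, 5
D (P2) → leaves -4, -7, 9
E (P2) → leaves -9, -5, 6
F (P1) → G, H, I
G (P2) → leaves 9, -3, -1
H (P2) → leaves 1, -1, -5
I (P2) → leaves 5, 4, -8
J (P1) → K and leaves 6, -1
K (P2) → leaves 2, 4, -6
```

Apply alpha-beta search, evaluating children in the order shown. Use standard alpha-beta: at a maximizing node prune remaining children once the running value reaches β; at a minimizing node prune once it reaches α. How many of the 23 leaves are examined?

C [α=-∞,β=+∞]: v=5
D [α=5,β=+∞]: v=-4 after child 1 ≤ α → α-cutoff, skip 2
E [α=5,β=+∞]: v=-9 after child 1 ≤ α → α-cutoff, skip 2
B [α=-∞,β=+∞]: v=5
G [α=-∞,β=5]: v=-3
H [α=-3,β=5]: v=-5
I [α=-3,β=5]: v=-8
F [α=-∞,β=5]: v=-3
K [α=-∞,β=-3]: v=-6
J [α=-∞,β=-3]: v=6 after child 2 ≥ β → β-cutoff, skip 1
Root [α=-∞,β=+∞]: v=-3
Leaves evaluated: 18 of 23.

18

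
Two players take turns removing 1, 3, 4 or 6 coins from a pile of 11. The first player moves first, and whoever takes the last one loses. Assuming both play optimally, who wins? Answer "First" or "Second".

Positions where the player to move wins (W) vs loses (L):
i:   0  1  2  3  4  5  6  7  8  9 10 11
     W  L  W  L  W  W  W  W  L  W  L  W
Position 11 is W, so the first player wins.

First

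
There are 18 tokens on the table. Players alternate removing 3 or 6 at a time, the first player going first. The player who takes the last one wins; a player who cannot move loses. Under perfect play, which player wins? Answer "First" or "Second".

Second

Mark each pile size as W (mover wins) or L (mover loses):
i:   0  1  2  3  4  5  6  7  8  9 10 11 12 13 14 15 16 17 18
     L  L  L  W  W  W  W  W  W  L  L  L  W  W  W  W  W  W  L
Position 18 is L, so the second player wins.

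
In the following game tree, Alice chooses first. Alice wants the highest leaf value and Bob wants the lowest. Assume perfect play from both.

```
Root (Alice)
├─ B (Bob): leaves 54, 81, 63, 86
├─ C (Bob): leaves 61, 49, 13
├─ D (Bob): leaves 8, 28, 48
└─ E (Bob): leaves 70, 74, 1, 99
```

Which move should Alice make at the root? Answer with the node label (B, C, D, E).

B

B (Bob): min(54, 81, 63, 86) = 54
C (Bob): min(61, 49, 13) = 13
D (Bob): min(8, 28, 48) = 8
E (Bob): min(70, 74, 1, 99) = 1
Root (Alice): max(54, 13, 8, 1) = 54
Alice picks the child with the highest value: B (value 54).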